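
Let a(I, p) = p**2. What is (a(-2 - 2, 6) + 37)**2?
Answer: 5329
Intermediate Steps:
(a(-2 - 2, 6) + 37)**2 = (6**2 + 37)**2 = (36 + 37)**2 = 73**2 = 5329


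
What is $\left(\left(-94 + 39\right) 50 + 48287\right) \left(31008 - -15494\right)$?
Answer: $2117561574$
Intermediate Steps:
$\left(\left(-94 + 39\right) 50 + 48287\right) \left(31008 - -15494\right) = \left(\left(-55\right) 50 + 48287\right) \left(31008 + 15494\right) = \left(-2750 + 48287\right) 46502 = 45537 \cdot 46502 = 2117561574$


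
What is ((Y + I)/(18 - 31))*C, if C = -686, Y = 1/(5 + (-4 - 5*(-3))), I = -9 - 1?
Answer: -54537/104 ≈ -524.39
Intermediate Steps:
I = -10
Y = 1/16 (Y = 1/(5 + (-4 + 15)) = 1/(5 + 11) = 1/16 ≈ 0.062500)
((Y + I)/(18 - 31))*C = ((1/16 - 10)/(18 - 31))*(-686) = -159/16/(-13)*(-686) = -159/16*(-1/13)*(-686) = (159/208)*(-686) = -54537/104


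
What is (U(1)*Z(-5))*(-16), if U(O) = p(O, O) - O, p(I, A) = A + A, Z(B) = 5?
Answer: -80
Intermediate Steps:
p(I, A) = 2*A
U(O) = O (U(O) = 2*O - O = O)
(U(1)*Z(-5))*(-16) = (1*5)*(-16) = 5*(-16) = -80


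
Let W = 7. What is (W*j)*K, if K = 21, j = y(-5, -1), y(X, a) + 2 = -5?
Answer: -1029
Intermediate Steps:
y(X, a) = -7 (y(X, a) = -2 - 5 = -7)
j = -7
(W*j)*K = (7*(-7))*21 = -49*21 = -1029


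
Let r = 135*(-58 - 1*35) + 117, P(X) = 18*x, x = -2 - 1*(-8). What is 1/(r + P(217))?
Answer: -1/12330 ≈ -8.1103e-5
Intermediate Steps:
x = 6 (x = -2 + 8 = 6)
P(X) = 108 (P(X) = 18*6 = 108)
r = -12438 (r = 135*(-58 - 35) + 117 = 135*(-93) + 117 = -12555 + 117 = -12438)
1/(r + P(217)) = 1/(-12438 + 108) = 1/(-12330) = -1/12330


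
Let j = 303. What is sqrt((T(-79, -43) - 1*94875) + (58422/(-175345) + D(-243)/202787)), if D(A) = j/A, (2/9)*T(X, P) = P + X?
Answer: I*sqrt(9772623023095584516097032085)/320019178635 ≈ 308.91*I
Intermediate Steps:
T(X, P) = 9*P/2 + 9*X/2 (T(X, P) = 9*(P + X)/2 = 9*P/2 + 9*X/2)
D(A) = 303/A
sqrt((T(-79, -43) - 1*94875) + (58422/(-175345) + D(-243)/202787)) = sqrt((((9/2)*(-43) + (9/2)*(-79)) - 1*94875) + (58422/(-175345) + (303/(-243))/202787)) = sqrt(((-387/2 - 711/2) - 94875) + (58422*(-1/175345) + (303*(-1/243))*(1/202787))) = sqrt((-549 - 94875) + (-58422/175345 - 101/81*1/202787)) = sqrt(-95424 + (-58422/175345 - 101/16425747)) = sqrt(-95424 - 959642701079/2880172607715) = sqrt(-274838550561297239/2880172607715) = I*sqrt(9772623023095584516097032085)/320019178635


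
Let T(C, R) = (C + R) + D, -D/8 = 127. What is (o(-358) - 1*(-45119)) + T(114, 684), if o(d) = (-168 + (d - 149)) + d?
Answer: 43868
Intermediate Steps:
D = -1016 (D = -8*127 = -1016)
T(C, R) = -1016 + C + R (T(C, R) = (C + R) - 1016 = -1016 + C + R)
o(d) = -317 + 2*d (o(d) = (-168 + (-149 + d)) + d = (-317 + d) + d = -317 + 2*d)
(o(-358) - 1*(-45119)) + T(114, 684) = ((-317 + 2*(-358)) - 1*(-45119)) + (-1016 + 114 + 684) = ((-317 - 716) + 45119) - 218 = (-1033 + 45119) - 218 = 44086 - 218 = 43868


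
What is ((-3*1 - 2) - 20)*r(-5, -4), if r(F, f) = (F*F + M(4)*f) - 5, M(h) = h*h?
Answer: 1100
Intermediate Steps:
M(h) = h**2
r(F, f) = -5 + F**2 + 16*f (r(F, f) = (F*F + 4**2*f) - 5 = (F**2 + 16*f) - 5 = -5 + F**2 + 16*f)
((-3*1 - 2) - 20)*r(-5, -4) = ((-3*1 - 2) - 20)*(-5 + (-5)**2 + 16*(-4)) = ((-3 - 2) - 20)*(-5 + 25 - 64) = (-5 - 20)*(-44) = -25*(-44) = 1100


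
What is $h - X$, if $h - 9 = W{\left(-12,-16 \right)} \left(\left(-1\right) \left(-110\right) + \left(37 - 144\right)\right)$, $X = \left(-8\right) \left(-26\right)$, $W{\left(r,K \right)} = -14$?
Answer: $-241$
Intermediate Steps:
$X = 208$
$h = -33$ ($h = 9 - 14 \left(\left(-1\right) \left(-110\right) + \left(37 - 144\right)\right) = 9 - 14 \left(110 + \left(37 - 144\right)\right) = 9 - 14 \left(110 - 107\right) = 9 - 42 = -33$)
$h - X = -33 - 208 = -241$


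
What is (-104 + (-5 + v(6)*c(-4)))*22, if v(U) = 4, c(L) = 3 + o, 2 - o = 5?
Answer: -2398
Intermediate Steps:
o = -3 (o = 2 - 1*5 = 2 - 5 = -3)
c(L) = 0 (c(L) = 3 - 3 = 0)
(-104 + (-5 + v(6)*c(-4)))*22 = (-104 + (-5 + 4*0))*22 = (-104 + (-5 + 0))*22 = (-104 - 5)*22 = -109*22 = -2398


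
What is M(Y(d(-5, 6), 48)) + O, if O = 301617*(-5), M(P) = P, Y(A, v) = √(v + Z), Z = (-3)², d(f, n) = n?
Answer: -1508085 + √57 ≈ -1.5081e+6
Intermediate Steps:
Z = 9
Y(A, v) = √(9 + v) (Y(A, v) = √(v + 9) = √(9 + v))
O = -1508085
M(Y(d(-5, 6), 48)) + O = √(9 + 48) - 1508085 = √57 - 1508085 = -1508085 + √57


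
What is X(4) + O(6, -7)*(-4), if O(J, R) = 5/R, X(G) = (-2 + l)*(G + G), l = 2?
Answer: 20/7 ≈ 2.8571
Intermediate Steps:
X(G) = 0 (X(G) = (-2 + 2)*(G + G) = 0*(2*G) = 0)
X(4) + O(6, -7)*(-4) = 0 + (5/(-7))*(-4) = 0 + (5*(-1/7))*(-4) = 0 - 5/7*(-4) = 0 + 20/7 = 20/7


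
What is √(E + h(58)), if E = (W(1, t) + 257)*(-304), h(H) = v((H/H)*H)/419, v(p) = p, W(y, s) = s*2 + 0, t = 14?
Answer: I*√15210580738/419 ≈ 294.35*I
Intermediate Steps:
W(y, s) = 2*s (W(y, s) = 2*s + 0 = 2*s)
h(H) = H/419 (h(H) = ((H/H)*H)/419 = (1*H)*(1/419) = H*(1/419) = H/419)
E = -86640 (E = (2*14 + 257)*(-304) = (28 + 257)*(-304) = 285*(-304) = -86640)
√(E + h(58)) = √(-86640 + (1/419)*58) = √(-86640 + 58/419) = √(-36302102/419) = I*√15210580738/419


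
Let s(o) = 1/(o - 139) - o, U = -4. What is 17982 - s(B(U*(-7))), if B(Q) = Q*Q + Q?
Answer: 12648361/673 ≈ 18794.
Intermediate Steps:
B(Q) = Q + Q² (B(Q) = Q² + Q = Q + Q²)
s(o) = 1/(-139 + o) - o
17982 - s(B(U*(-7))) = 17982 - (1 - ((-4*(-7))*(1 - 4*(-7)))² + 139*((-4*(-7))*(1 - 4*(-7))))/(-139 + (-4*(-7))*(1 - 4*(-7))) = 17982 - (1 - (28*(1 + 28))² + 139*(28*(1 + 28)))/(-139 + 28*(1 + 28)) = 17982 - (1 - (28*29)² + 139*(28*29))/(-139 + 28*29) = 17982 - (1 - 1*812² + 139*812)/(-139 + 812) = 17982 - (1 - 1*659344 + 112868)/673 = 17982 - (1 - 659344 + 112868)/673 = 17982 - (-546475)/673 = 17982 - 1*(-546475/673) = 17982 + 546475/673 = 12648361/673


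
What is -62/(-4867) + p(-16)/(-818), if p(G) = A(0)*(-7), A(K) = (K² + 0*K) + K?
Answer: 2/157 ≈ 0.012739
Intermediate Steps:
A(K) = K + K² (A(K) = (K² + 0) + K = K² + K = K + K²)
p(G) = 0 (p(G) = (0*(1 + 0))*(-7) = (0*1)*(-7) = 0*(-7) = 0)
-62/(-4867) + p(-16)/(-818) = -62/(-4867) + 0/(-818) = -62*(-1/4867) + 0*(-1/818) = 2/157 + 0 = 2/157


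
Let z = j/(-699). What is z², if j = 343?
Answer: 117649/488601 ≈ 0.24079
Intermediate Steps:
z = -343/699 (z = 343/(-699) = 343*(-1/699) = -343/699 ≈ -0.49070)
z² = (-343/699)² = 117649/488601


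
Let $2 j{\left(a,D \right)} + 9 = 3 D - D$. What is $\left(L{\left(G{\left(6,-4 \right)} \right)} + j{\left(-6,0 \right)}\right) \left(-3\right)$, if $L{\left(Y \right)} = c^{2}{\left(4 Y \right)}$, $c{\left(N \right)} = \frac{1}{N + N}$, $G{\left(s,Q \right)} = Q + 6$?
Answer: $\frac{3453}{256} \approx 13.488$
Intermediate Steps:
$j{\left(a,D \right)} = - \frac{9}{2} + D$ ($j{\left(a,D \right)} = - \frac{9}{2} + \frac{3 D - D}{2} = - \frac{9}{2} + \frac{2 D}{2} = - \frac{9}{2} + D$)
$G{\left(s,Q \right)} = 6 + Q$
$c{\left(N \right)} = \frac{1}{2 N}$
$L{\left(Y \right)} = \frac{1}{64 Y^{2}}$ ($L{\left(Y \right)} = \left(\frac{1}{2 \cdot 4 Y}\right)^{2} = \left(\frac{\frac{1}{4} \frac{1}{Y}}{2}\right)^{2} = \left(\frac{1}{8 Y}\right)^{2} = \frac{1}{64 Y^{2}}$)
$\left(L{\left(G{\left(6,-4 \right)} \right)} + j{\left(-6,0 \right)}\right) \left(-3\right) = \left(\frac{1}{64 \left(6 - 4\right)^{2}} + \left(- \frac{9}{2} + 0\right)\right) \left(-3\right) = \left(\frac{1}{64 \cdot 4} - \frac{9}{2}\right) \left(-3\right) = \left(\frac{1}{64} \cdot \frac{1}{4} - \frac{9}{2}\right) \left(-3\right) = \left(\frac{1}{256} - \frac{9}{2}\right) \left(-3\right) = \left(- \frac{1151}{256}\right) \left(-3\right) = \frac{3453}{256}$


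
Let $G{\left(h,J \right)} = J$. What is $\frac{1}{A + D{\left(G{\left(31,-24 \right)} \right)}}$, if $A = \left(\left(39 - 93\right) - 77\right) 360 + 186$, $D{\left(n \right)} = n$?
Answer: $- \frac{1}{46998} \approx -2.1277 \cdot 10^{-5}$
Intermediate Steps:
$A = -46974$ ($A = \left(-54 - 77\right) 360 + 186 = \left(-131\right) 360 + 186 = -47160 + 186 = -46974$)
$\frac{1}{A + D{\left(G{\left(31,-24 \right)} \right)}} = \frac{1}{-46974 - 24} = \frac{1}{-46998} = - \frac{1}{46998}$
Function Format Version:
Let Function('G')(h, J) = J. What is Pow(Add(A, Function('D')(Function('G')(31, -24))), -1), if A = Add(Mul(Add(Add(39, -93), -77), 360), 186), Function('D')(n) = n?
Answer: Rational(-1, 46998) ≈ -2.1277e-5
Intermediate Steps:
A = -46974 (A = Add(Mul(Add(-54, -77), 360), 186) = Add(Mul(-131, 360), 186) = Add(-47160, 186) = -46974)
Pow(Add(A, Function('D')(Function('G')(31, -24))), -1) = Pow(Add(-46974, -24), -1) = Pow(-46998, -1) = Rational(-1, 46998)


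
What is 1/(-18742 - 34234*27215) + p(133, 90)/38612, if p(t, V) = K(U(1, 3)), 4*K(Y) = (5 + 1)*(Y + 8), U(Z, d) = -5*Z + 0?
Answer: 231707131/1988161997360 ≈ 0.00011654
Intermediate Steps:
U(Z, d) = -5*Z
K(Y) = 12 + 3*Y/2 (K(Y) = ((5 + 1)*(Y + 8))/4 = (6*(8 + Y))/4 = (48 + 6*Y)/4 = 12 + 3*Y/2)
p(t, V) = 9/2 (p(t, V) = 12 + 3*(-5*1)/2 = 12 + (3/2)*(-5) = 12 - 15/2 = 9/2)
1/(-18742 - 34234*27215) + p(133, 90)/38612 = 1/(-18742 - 34234*27215) + (9/2)/38612 = (1/27215)/(-52976) + (9/2)*(1/38612) = -1/52976*1/27215 + 9/77224 = -1/1441741840 + 9/77224 = 231707131/1988161997360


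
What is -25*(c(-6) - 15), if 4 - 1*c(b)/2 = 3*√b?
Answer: 175 + 150*I*√6 ≈ 175.0 + 367.42*I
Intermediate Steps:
c(b) = 8 - 6*√b
-25*(c(-6) - 15) = -25*((8 - 6*I*√6) - 15) = -25*(-7 - 6*I*√6) = 175 + 150*I*√6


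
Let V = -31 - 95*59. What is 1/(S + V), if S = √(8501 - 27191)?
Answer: -2818/15891593 - I*√18690/31783186 ≈ -0.00017733 - 4.3014e-6*I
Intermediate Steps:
S = I*√18690 (S = √(-18690) = I*√18690 ≈ 136.71*I)
V = -5636 (V = -31 - 5605 = -5636)
1/(S + V) = 1/(I*√18690 - 5636) = 1/(-5636 + I*√18690)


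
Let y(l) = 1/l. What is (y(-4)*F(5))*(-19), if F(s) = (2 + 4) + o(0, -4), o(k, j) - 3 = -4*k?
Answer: 171/4 ≈ 42.750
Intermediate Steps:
o(k, j) = 3 - 4*k
F(s) = 9 (F(s) = (2 + 4) + (3 - 4*0) = 6 + (3 + 0) = 6 + 3 = 9)
y(l) = 1/l
(y(-4)*F(5))*(-19) = (9/(-4))*(-19) = -1/4*9*(-19) = -9/4*(-19) = 171/4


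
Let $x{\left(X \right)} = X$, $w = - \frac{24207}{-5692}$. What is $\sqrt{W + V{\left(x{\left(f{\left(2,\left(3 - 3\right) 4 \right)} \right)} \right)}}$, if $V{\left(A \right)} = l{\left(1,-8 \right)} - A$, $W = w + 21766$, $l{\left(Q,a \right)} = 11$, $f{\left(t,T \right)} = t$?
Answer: $\frac{\sqrt{176405762461}}{2846} \approx 147.58$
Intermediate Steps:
$w = \frac{24207}{5692}$ ($w = \left(-24207\right) \left(- \frac{1}{5692}\right) = \frac{24207}{5692} \approx 4.2528$)
$W = \frac{123916279}{5692}$ ($W = \frac{24207}{5692} + 21766 = \frac{123916279}{5692} \approx 21770.0$)
$V{\left(A \right)} = 11 - A$
$\sqrt{W + V{\left(x{\left(f{\left(2,\left(3 - 3\right) 4 \right)} \right)} \right)}} = \sqrt{\frac{123916279}{5692} + \left(11 - 2\right)} = \sqrt{\frac{123916279}{5692} + 9} = \sqrt{\frac{123967507}{5692}} = \frac{\sqrt{176405762461}}{2846}$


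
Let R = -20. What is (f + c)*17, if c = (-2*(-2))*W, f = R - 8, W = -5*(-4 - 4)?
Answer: 2244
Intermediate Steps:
W = 40 (W = -5*(-8) = 40)
f = -28 (f = -20 - 8 = -28)
c = 160 (c = -2*(-2)*40 = 4*40 = 160)
(f + c)*17 = (-28 + 160)*17 = 132*17 = 2244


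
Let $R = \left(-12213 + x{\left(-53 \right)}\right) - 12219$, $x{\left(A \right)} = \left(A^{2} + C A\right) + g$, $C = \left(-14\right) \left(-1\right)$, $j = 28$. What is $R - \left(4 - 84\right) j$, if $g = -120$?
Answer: $-20245$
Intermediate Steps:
$C = 14$
$x{\left(A \right)} = -120 + A^{2} + 14 A$ ($x{\left(A \right)} = \left(A^{2} + 14 A\right) - 120 = -120 + A^{2} + 14 A$)
$R = -22485$ ($R = \left(-12213 + \left(-120 + \left(-53\right)^{2} + 14 \left(-53\right)\right)\right) - 12219 = \left(-12213 - -1947\right) - 12219 = \left(-12213 + 1947\right) - 12219 = -10266 - 12219 = -22485$)
$R - \left(4 - 84\right) j = -22485 - \left(4 - 84\right) 28 = -22485 - \left(-80\right) 28 = -22485 - -2240 = -22485 + 2240 = -20245$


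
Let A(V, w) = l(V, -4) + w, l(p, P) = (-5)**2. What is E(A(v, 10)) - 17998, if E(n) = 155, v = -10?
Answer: -17843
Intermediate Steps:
l(p, P) = 25
A(V, w) = 25 + w
E(A(v, 10)) - 17998 = 155 - 17998 = -17843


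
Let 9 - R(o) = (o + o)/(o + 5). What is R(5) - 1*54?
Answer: -46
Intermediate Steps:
R(o) = 9 - 2*o/(5 + o) (R(o) = 9 - (o + o)/(o + 5) = 9 - 2*o/(5 + o))
R(5) - 1*54 = (45 + 7*5)/(5 + 5) - 1*54 = (45 + 35)/10 - 54 = (1/10)*80 - 54 = 8 - 54 = -46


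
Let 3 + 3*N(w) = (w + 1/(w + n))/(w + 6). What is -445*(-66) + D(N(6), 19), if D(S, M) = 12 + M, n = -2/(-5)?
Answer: 29401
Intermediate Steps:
n = ⅖ (n = -2*(-⅕) = ⅖ ≈ 0.40000)
N(w) = -1 + (w + 1/(⅖ + w))/(3*(6 + w)) (N(w) = -1 + ((w + 1/(w + ⅖))/(w + 6))/3 = -1 + ((w + 1/(⅖ + w))/(6 + w))/3 = -1 + (w + 1/(⅖ + w))/(3*(6 + w)))
-445*(-66) + D(N(6), 19) = -445*(-66) + (12 + 19) = 29370 + 31 = 29401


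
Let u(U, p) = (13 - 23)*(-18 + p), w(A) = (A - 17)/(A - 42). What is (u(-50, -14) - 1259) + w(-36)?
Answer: -73189/78 ≈ -938.32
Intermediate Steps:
w(A) = (-17 + A)/(-42 + A)
u(U, p) = 180 - 10*p (u(U, p) = -10*(-18 + p) = 180 - 10*p)
(u(-50, -14) - 1259) + w(-36) = ((180 - 10*(-14)) - 1259) + (-17 - 36)/(-42 - 36) = ((180 + 140) - 1259) - 53/(-78) = (320 - 1259) - 1/78*(-53) = -939 + 53/78 = -73189/78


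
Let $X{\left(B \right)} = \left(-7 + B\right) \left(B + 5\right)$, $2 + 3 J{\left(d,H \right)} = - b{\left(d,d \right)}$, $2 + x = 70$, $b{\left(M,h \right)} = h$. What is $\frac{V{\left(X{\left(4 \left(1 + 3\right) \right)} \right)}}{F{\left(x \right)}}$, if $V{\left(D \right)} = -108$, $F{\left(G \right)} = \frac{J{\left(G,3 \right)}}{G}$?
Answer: $\frac{11016}{35} \approx 314.74$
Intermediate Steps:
$x = 68$ ($x = -2 + 70 = 68$)
$J{\left(d,H \right)} = - \frac{2}{3} - \frac{d}{3}$ ($J{\left(d,H \right)} = - \frac{2}{3} + \frac{\left(-1\right) d}{3} = - \frac{2}{3} - \frac{d}{3}$)
$F{\left(G \right)} = \frac{- \frac{2}{3} - \frac{G}{3}}{G}$
$X{\left(B \right)} = \left(-7 + B\right) \left(5 + B\right)$
$\frac{V{\left(X{\left(4 \left(1 + 3\right) \right)} \right)}}{F{\left(x \right)}} = - \frac{108}{\frac{1}{3} \cdot \frac{1}{68} \left(-2 - 68\right)} = - \frac{108}{\frac{1}{3} \cdot \frac{1}{68} \left(-70\right)} = - \frac{108}{- \frac{35}{102}} = \left(-108\right) \left(- \frac{102}{35}\right) = \frac{11016}{35}$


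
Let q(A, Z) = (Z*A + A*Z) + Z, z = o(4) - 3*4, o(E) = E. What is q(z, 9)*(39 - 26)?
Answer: -1755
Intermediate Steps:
z = -8 (z = 4 - 3*4 = 4 - 12 = -8)
q(A, Z) = Z + 2*A*Z (q(A, Z) = (A*Z + A*Z) + Z = 2*A*Z + Z = Z + 2*A*Z)
q(z, 9)*(39 - 26) = (9*(1 + 2*(-8)))*(39 - 26) = (9*(1 - 16))*13 = (9*(-15))*13 = -135*13 = -1755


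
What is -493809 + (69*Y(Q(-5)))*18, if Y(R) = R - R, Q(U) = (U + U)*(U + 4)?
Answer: -493809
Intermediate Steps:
Q(U) = 2*U*(4 + U) (Q(U) = (2*U)*(4 + U) = 2*U*(4 + U))
Y(R) = 0
-493809 + (69*Y(Q(-5)))*18 = -493809 + (69*0)*18 = -493809 + 0*18 = -493809 + 0 = -493809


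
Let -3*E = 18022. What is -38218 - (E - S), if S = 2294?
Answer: -89750/3 ≈ -29917.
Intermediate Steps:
E = -18022/3 (E = -1/3*18022 = -18022/3 ≈ -6007.3)
-38218 - (E - S) = -38218 - (-18022/3 - 1*2294) = -38218 - (-18022/3 - 2294) = -38218 - 1*(-24904/3) = -38218 + 24904/3 = -89750/3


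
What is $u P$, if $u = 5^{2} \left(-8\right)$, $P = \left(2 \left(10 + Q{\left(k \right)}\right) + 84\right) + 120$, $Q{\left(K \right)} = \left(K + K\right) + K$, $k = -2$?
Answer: $-42400$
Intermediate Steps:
$Q{\left(K \right)} = 3 K$ ($Q{\left(K \right)} = 2 K + K = 3 K$)
$P = 212$ ($P = \left(2 \left(10 + 3 \left(-2\right)\right) + 84\right) + 120 = \left(2 \left(10 - 6\right) + 84\right) + 120 = \left(2 \cdot 4 + 84\right) + 120 = \left(8 + 84\right) + 120 = 92 + 120 = 212$)
$u = -200$ ($u = 25 \left(-8\right) = -200$)
$u P = \left(-200\right) 212 = -42400$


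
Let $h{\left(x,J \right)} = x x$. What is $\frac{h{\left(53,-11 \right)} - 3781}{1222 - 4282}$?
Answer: $\frac{27}{85} \approx 0.31765$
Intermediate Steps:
$h{\left(x,J \right)} = x^{2}$
$\frac{h{\left(53,-11 \right)} - 3781}{1222 - 4282} = \frac{53^{2} - 3781}{1222 - 4282} = \frac{2809 - 3781}{-3060} = \left(-972\right) \left(- \frac{1}{3060}\right) = \frac{27}{85}$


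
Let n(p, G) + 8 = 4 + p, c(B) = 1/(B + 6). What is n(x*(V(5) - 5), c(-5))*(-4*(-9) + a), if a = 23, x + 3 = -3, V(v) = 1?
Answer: 1180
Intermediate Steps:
x = -6 (x = -3 - 3 = -6)
c(B) = 1/(6 + B)
n(p, G) = -4 + p (n(p, G) = -8 + (4 + p) = -4 + p)
n(x*(V(5) - 5), c(-5))*(-4*(-9) + a) = (-4 - 6*(1 - 5))*(-4*(-9) + 23) = (-4 - 6*(-4))*(36 + 23) = (-4 + 24)*59 = 20*59 = 1180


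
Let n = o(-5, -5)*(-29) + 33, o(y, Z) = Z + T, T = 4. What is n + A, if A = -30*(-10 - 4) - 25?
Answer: 457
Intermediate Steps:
o(y, Z) = 4 + Z (o(y, Z) = Z + 4 = 4 + Z)
A = 395 (A = -30*(-14) - 25 = 420 - 25 = 395)
n = 62 (n = (4 - 5)*(-29) + 33 = -1*(-29) + 33 = 29 + 33 = 62)
n + A = 62 + 395 = 457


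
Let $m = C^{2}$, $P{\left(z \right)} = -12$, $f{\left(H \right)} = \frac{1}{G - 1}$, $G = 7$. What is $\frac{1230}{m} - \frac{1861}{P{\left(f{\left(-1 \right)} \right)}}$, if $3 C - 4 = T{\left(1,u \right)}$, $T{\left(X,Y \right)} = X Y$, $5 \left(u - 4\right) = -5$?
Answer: $\frac{224029}{588} \approx 381.0$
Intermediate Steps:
$u = 3$ ($u = 4 + \frac{1}{5} \left(-5\right) = 4 - 1 = 3$)
$f{\left(H \right)} = \frac{1}{6}$ ($f{\left(H \right)} = \frac{1}{7 - 1} = \frac{1}{6}$)
$C = \frac{7}{3}$ ($C = \frac{4}{3} + \frac{1 \cdot 3}{3} = \frac{4}{3} + \frac{1}{3} \cdot 3 = \frac{4}{3} + 1 = \frac{7}{3} \approx 2.3333$)
$m = \frac{49}{9}$ ($m = \left(\frac{7}{3}\right)^{2} = \frac{49}{9} \approx 5.4444$)
$\frac{1230}{m} - \frac{1861}{P{\left(f{\left(-1 \right)} \right)}} = \frac{1230}{\frac{49}{9}} - \frac{1861}{-12} = 1230 \cdot \frac{9}{49} - - \frac{1861}{12} = \frac{11070}{49} + \frac{1861}{12} = \frac{224029}{588}$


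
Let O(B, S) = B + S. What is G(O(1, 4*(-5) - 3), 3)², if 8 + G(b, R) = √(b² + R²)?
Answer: (8 - √493)² ≈ 201.74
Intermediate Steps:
G(b, R) = -8 + √(R² + b²) (G(b, R) = -8 + √(b² + R²) = -8 + √(R² + b²))
G(O(1, 4*(-5) - 3), 3)² = (-8 + √(3² + (1 + (4*(-5) - 3))²))² = (-8 + √(9 + (1 + (-20 - 3))²))² = (-8 + √(9 + (1 - 23)²))² = (-8 + √(9 + (-22)²))² = (-8 + √(9 + 484))² = (-8 + √493)²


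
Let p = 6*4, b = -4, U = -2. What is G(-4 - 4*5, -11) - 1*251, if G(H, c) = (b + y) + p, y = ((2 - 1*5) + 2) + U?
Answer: -234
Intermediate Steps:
y = -3 (y = ((2 - 1*5) + 2) - 2 = ((2 - 5) + 2) - 2 = (-3 + 2) - 2 = -1 - 2 = -3)
p = 24
G(H, c) = 17 (G(H, c) = (-4 - 3) + 24 = -7 + 24 = 17)
G(-4 - 4*5, -11) - 1*251 = 17 - 1*251 = 17 - 251 = -234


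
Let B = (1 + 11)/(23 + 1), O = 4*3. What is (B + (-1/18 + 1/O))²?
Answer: 361/1296 ≈ 0.27855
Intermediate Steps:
O = 12
B = ½ (B = 12/24 = 12*(1/24) = ½ ≈ 0.50000)
(B + (-1/18 + 1/O))² = (½ + (-1/18 + 1/12))² = (½ + 1/36)² = (19/36)² = 361/1296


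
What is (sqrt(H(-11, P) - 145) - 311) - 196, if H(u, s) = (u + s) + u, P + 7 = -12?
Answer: -507 + I*sqrt(186) ≈ -507.0 + 13.638*I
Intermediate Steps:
P = -19 (P = -7 - 12 = -19)
H(u, s) = s + 2*u (H(u, s) = (s + u) + u = s + 2*u)
(sqrt(H(-11, P) - 145) - 311) - 196 = (sqrt((-19 + 2*(-11)) - 145) - 311) - 196 = (sqrt((-19 - 22) - 145) - 311) - 196 = (sqrt(-41 - 145) - 311) - 196 = (sqrt(-186) - 311) - 196 = (I*sqrt(186) - 311) - 196 = (-311 + I*sqrt(186)) - 196 = -507 + I*sqrt(186)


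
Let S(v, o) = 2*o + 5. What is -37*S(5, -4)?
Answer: 111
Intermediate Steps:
S(v, o) = 5 + 2*o
-37*S(5, -4) = -37*(5 + 2*(-4)) = -37*(5 - 8) = -37*(-3) = 111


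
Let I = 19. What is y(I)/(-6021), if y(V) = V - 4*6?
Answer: 5/6021 ≈ 0.00083043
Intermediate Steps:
y(V) = -24 + V (y(V) = V - 24 = -24 + V)
y(I)/(-6021) = (-24 + 19)/(-6021) = -5*(-1/6021) = 5/6021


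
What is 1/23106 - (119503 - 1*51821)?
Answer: -1563860291/23106 ≈ -67682.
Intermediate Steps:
1/23106 - (119503 - 1*51821) = 1/23106 - (119503 - 51821) = 1/23106 - 1*67682 = 1/23106 - 67682 = -1563860291/23106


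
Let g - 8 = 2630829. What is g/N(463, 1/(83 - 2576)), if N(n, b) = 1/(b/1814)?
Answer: -2630837/4522302 ≈ -0.58175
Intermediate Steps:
g = 2630837 (g = 8 + 2630829 = 2630837)
N(n, b) = 1814/b (N(n, b) = 1/(b*(1/1814)) = 1/(b/1814) = 1814/b)
g/N(463, 1/(83 - 2576)) = 2630837/((1814/(1/(83 - 2576)))) = 2630837/((1814/(1/(-2493)))) = 2630837/((1814/(-1/2493))) = 2630837/((1814*(-2493))) = 2630837/(-4522302) = 2630837*(-1/4522302) = -2630837/4522302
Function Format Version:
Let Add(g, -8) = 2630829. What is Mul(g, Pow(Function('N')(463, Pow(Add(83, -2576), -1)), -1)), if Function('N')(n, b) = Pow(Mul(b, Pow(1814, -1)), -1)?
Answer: Rational(-2630837, 4522302) ≈ -0.58175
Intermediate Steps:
g = 2630837 (g = Add(8, 2630829) = 2630837)
Function('N')(n, b) = Mul(1814, Pow(b, -1)) (Function('N')(n, b) = Pow(Mul(b, Rational(1, 1814)), -1) = Pow(Mul(Rational(1, 1814), b), -1) = Mul(1814, Pow(b, -1)))
Mul(g, Pow(Function('N')(463, Pow(Add(83, -2576), -1)), -1)) = Mul(2630837, Pow(Mul(1814, Pow(Pow(Add(83, -2576), -1), -1)), -1)) = Mul(2630837, Pow(Mul(1814, Pow(Pow(-2493, -1), -1)), -1)) = Mul(2630837, Pow(Mul(1814, Pow(Rational(-1, 2493), -1)), -1)) = Mul(2630837, Pow(Mul(1814, -2493), -1)) = Mul(2630837, Pow(-4522302, -1)) = Mul(2630837, Rational(-1, 4522302)) = Rational(-2630837, 4522302)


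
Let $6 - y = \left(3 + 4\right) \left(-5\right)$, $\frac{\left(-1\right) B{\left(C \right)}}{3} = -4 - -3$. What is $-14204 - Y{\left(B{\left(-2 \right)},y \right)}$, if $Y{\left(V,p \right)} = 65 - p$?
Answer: $-14228$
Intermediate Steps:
$B{\left(C \right)} = 3$ ($B{\left(C \right)} = - 3 \left(-4 - -3\right) = - 3 \left(-4 + 3\right) = \left(-3\right) \left(-1\right) = 3$)
$y = 41$ ($y = 6 - \left(3 + 4\right) \left(-5\right) = 6 - 7 \left(-5\right) = 6 - -35 = 6 + 35 = 41$)
$-14204 - Y{\left(B{\left(-2 \right)},y \right)} = -14204 - \left(65 - 41\right) = -14204 - 24 = -14228$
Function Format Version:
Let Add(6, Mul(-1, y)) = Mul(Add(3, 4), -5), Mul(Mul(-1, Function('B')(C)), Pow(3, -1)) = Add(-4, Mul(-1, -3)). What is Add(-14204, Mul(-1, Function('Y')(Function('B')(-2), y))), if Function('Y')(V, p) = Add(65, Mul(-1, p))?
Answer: -14228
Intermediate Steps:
Function('B')(C) = 3 (Function('B')(C) = Mul(-3, Add(-4, Mul(-1, -3))) = Mul(-3, Add(-4, 3)) = Mul(-3, -1) = 3)
y = 41 (y = Add(6, Mul(-1, Mul(Add(3, 4), -5))) = Add(6, Mul(-1, Mul(7, -5))) = Add(6, Mul(-1, -35)) = Add(6, 35) = 41)
Add(-14204, Mul(-1, Function('Y')(Function('B')(-2), y))) = Add(-14204, Mul(-1, Add(65, Mul(-1, 41)))) = Add(-14204, Mul(-1, Add(65, -41))) = Add(-14204, Mul(-1, 24)) = Add(-14204, -24) = -14228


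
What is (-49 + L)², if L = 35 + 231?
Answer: 47089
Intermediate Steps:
L = 266
(-49 + L)² = (-49 + 266)² = 217² = 47089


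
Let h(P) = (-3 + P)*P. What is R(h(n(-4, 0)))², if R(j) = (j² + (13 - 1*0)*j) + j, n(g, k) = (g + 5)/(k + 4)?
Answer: 5489649/65536 ≈ 83.765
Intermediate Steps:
n(g, k) = (5 + g)/(4 + k)
h(P) = P*(-3 + P)
R(j) = j² + 14*j (R(j) = (j² + (13 + 0)*j) + j = (j² + 13*j) + j = j² + 14*j)
R(h(n(-4, 0)))² = ((((5 - 4)/(4 + 0))*(-3 + (5 - 4)/(4 + 0)))*(14 + ((5 - 4)/(4 + 0))*(-3 + (5 - 4)/(4 + 0))))² = (((1/4)*(-3 + 1/4))*(14 + (1/4)*(-3 + 1/4)))² = ((((¼)*1)*(-3 + (¼)*1))*(14 + ((¼)*1)*(-3 + (¼)*1)))² = (((-3 + ¼)/4)*(14 + (-3 + ¼)/4))² = (((¼)*(-11/4))*(14 + (¼)*(-11/4)))² = (-11*(14 - 11/16)/16)² = (-11/16*213/16)² = (-2343/256)² = 5489649/65536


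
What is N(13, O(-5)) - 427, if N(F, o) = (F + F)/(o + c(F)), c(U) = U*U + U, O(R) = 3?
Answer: -78969/185 ≈ -426.86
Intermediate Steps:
c(U) = U + U² (c(U) = U² + U = U + U²)
N(F, o) = 2*F/(o + F*(1 + F)) (N(F, o) = (F + F)/(o + F*(1 + F)) = (2*F)/(o + F*(1 + F)) = 2*F/(o + F*(1 + F)))
N(13, O(-5)) - 427 = 2*13/(3 + 13*(1 + 13)) - 427 = 2*13/(3 + 13*14) - 427 = 2*13/(3 + 182) - 427 = 2*13/185 - 427 = 2*13*(1/185) - 427 = 26/185 - 427 = -78969/185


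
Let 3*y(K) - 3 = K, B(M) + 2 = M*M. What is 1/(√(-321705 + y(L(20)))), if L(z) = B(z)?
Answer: -I*√2894142/964714 ≈ -0.0017634*I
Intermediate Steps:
B(M) = -2 + M² (B(M) = -2 + M*M = -2 + M²)
L(z) = -2 + z²
y(K) = 1 + K/3
1/(√(-321705 + y(L(20)))) = 1/(√(-321705 + (1 + (-2 + 20²)/3))) = 1/(√(-321705 + (1 + (-2 + 400)/3))) = 1/(√(-321705 + (1 + (⅓)*398))) = 1/(√(-321705 + (1 + 398/3))) = 1/(√(-321705 + 401/3)) = 1/(√(-964714/3)) = 1/(I*√2894142/3) = -I*√2894142/964714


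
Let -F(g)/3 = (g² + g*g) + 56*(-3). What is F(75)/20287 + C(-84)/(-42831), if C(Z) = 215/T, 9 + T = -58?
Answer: -95400919837/58217137299 ≈ -1.6387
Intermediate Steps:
T = -67 (T = -9 - 58 = -67)
F(g) = 504 - 6*g² (F(g) = -3*((g² + g*g) + 56*(-3)) = -3*((g² + g²) - 168) = -3*(2*g² - 168) = -3*(-168 + 2*g²) = 504 - 6*g²)
C(Z) = -215/67 (C(Z) = 215/(-67) = 215*(-1/67) = -215/67)
F(75)/20287 + C(-84)/(-42831) = (504 - 6*75²)/20287 - 215/67/(-42831) = (504 - 6*5625)*(1/20287) - 215/67*(-1/42831) = (504 - 33750)*(1/20287) + 215/2869677 = -33246*1/20287 + 215/2869677 = -33246/20287 + 215/2869677 = -95400919837/58217137299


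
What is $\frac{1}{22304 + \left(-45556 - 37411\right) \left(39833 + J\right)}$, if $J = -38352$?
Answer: $- \frac{1}{122851823} \approx -8.1399 \cdot 10^{-9}$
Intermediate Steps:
$\frac{1}{22304 + \left(-45556 - 37411\right) \left(39833 + J\right)} = \frac{1}{22304 + \left(-45556 - 37411\right) \left(39833 - 38352\right)} = \frac{1}{22304 - 122874127} = \frac{1}{-122851823} = - \frac{1}{122851823}$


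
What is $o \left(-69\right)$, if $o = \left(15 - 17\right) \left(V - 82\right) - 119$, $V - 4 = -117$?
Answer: $-18699$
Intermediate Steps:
$V = -113$ ($V = 4 - 117 = -113$)
$o = 271$ ($o = \left(15 - 17\right) \left(-113 - 82\right) - 119 = \left(-2\right) \left(-195\right) - 119 = 390 - 119 = 271$)
$o \left(-69\right) = 271 \left(-69\right) = -18699$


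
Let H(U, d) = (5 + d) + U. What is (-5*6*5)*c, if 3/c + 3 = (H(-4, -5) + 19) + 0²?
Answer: -75/2 ≈ -37.500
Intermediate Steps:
H(U, d) = 5 + U + d
c = ¼ (c = 3/(-3 + (((5 - 4 - 5) + 19) + 0²)) = 3/(-3 + ((-4 + 19) + 0)) = 3/(-3 + (15 + 0)) = 3/(-3 + 15) = 3/12 = 3*(1/12) = ¼ ≈ 0.25000)
(-5*6*5)*c = (-5*6*5)*(¼) = -30*5*(¼) = -150*¼ = -75/2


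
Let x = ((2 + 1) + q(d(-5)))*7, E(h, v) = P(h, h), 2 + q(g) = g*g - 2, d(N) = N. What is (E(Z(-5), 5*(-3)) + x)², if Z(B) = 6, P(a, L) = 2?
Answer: 28900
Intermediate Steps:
q(g) = -4 + g² (q(g) = -2 + (g*g - 2) = -2 + (g² - 2) = -2 + (-2 + g²) = -4 + g²)
E(h, v) = 2
x = 168 (x = ((2 + 1) + (-4 + (-5)²))*7 = (3 + (-4 + 25))*7 = (3 + 21)*7 = 24*7 = 168)
(E(Z(-5), 5*(-3)) + x)² = (2 + 168)² = 170² = 28900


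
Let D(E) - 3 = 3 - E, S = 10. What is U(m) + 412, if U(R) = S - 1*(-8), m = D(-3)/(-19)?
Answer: 430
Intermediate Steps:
D(E) = 6 - E (D(E) = 3 + (3 - E) = 6 - E)
m = -9/19 (m = (6 - 1*(-3))/(-19) = (6 + 3)*(-1/19) = 9*(-1/19) = -9/19 ≈ -0.47368)
U(R) = 18 (U(R) = 10 - 1*(-8) = 10 + 8 = 18)
U(m) + 412 = 18 + 412 = 430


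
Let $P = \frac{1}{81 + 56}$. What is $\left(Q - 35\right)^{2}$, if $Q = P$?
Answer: $\frac{22982436}{18769} \approx 1224.5$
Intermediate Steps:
$P = \frac{1}{137} \approx 0.0072993$
$Q = \frac{1}{137} \approx 0.0072993$
$\left(Q - 35\right)^{2} = \left(\frac{1}{137} - 35\right)^{2} = \left(- \frac{4794}{137}\right)^{2} = \frac{22982436}{18769}$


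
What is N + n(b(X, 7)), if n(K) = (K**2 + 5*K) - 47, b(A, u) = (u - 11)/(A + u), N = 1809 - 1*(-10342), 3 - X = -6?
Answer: 193645/16 ≈ 12103.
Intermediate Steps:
X = 9 (X = 3 - 1*(-6) = 3 + 6 = 9)
N = 12151 (N = 1809 + 10342 = 12151)
b(A, u) = (-11 + u)/(A + u)
n(K) = -47 + K**2 + 5*K
N + n(b(X, 7)) = 12151 + (-47 + ((-11 + 7)/(9 + 7))**2 + 5*((-11 + 7)/(9 + 7))) = 12151 + (-47 + (-4/16)**2 + 5*(-4/16)) = 12151 + (-47 + ((1/16)*(-4))**2 + 5*((1/16)*(-4))) = 12151 + (-47 + (-1/4)**2 + 5*(-1/4)) = 12151 + (-47 + 1/16 - 5/4) = 12151 - 771/16 = 193645/16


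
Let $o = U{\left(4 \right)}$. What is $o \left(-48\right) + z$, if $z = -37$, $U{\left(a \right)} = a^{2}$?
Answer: $-805$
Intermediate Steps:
$o = 16$ ($o = 4^{2} = 16$)
$o \left(-48\right) + z = 16 \left(-48\right) - 37 = -768 - 37 = -805$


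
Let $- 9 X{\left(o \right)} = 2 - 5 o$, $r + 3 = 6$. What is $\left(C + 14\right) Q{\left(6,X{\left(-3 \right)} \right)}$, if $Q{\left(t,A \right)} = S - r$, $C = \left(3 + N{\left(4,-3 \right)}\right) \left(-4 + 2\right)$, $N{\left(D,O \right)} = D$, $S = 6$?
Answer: $0$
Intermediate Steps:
$r = 3$ ($r = -3 + 6 = 3$)
$X{\left(o \right)} = - \frac{2}{9} + \frac{5 o}{9}$ ($X{\left(o \right)} = - \frac{2 - 5 o}{9} = - \frac{2}{9} + \frac{5 o}{9}$)
$C = -14$ ($C = \left(3 + 4\right) \left(-4 + 2\right) = 7 \left(-2\right) = -14$)
$Q{\left(t,A \right)} = 3$ ($Q{\left(t,A \right)} = 6 - 3 = 3$)
$\left(C + 14\right) Q{\left(6,X{\left(-3 \right)} \right)} = \left(-14 + 14\right) 3 = 0 \cdot 3 = 0$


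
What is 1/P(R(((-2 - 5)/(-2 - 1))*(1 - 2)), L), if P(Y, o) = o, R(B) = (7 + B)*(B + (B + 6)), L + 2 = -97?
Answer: -1/99 ≈ -0.010101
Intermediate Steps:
L = -99 (L = -2 - 97 = -99)
R(B) = (6 + 2*B)*(7 + B) (R(B) = (7 + B)*(B + (6 + B)) = (7 + B)*(6 + 2*B) = (6 + 2*B)*(7 + B))
1/P(R(((-2 - 5)/(-2 - 1))*(1 - 2)), L) = 1/(-99) = -1/99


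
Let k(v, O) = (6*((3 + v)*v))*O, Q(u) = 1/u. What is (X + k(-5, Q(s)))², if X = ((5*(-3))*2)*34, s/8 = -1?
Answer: 4223025/4 ≈ 1.0558e+6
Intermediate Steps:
s = -8 (s = 8*(-1) = -8)
k(v, O) = 6*O*v*(3 + v) (k(v, O) = (6*(v*(3 + v)))*O = (6*v*(3 + v))*O = 6*O*v*(3 + v))
X = -1020 (X = -15*2*34 = -30*34 = -1020)
(X + k(-5, Q(s)))² = (-1020 + 6*(-5)*(3 - 5)/(-8))² = (-1020 + 6*(-⅛)*(-5)*(-2))² = (-1020 - 15/2)² = (-2055/2)² = 4223025/4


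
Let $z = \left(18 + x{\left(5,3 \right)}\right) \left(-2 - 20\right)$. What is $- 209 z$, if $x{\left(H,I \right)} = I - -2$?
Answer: $105754$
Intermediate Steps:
$x{\left(H,I \right)} = 2 + I$ ($x{\left(H,I \right)} = I + 2 = 2 + I$)
$z = -506$ ($z = \left(18 + \left(2 + 3\right)\right) \left(-2 - 20\right) = \left(18 + 5\right) \left(-22\right) = 23 \left(-22\right) = -506$)
$- 209 z = \left(-209\right) \left(-506\right) = 105754$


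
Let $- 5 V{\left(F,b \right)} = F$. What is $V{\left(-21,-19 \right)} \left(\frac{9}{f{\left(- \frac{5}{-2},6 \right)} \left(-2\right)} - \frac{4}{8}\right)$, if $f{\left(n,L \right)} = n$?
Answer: $- \frac{483}{50} \approx -9.66$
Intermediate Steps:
$V{\left(F,b \right)} = - \frac{F}{5}$
$V{\left(-21,-19 \right)} \left(\frac{9}{f{\left(- \frac{5}{-2},6 \right)} \left(-2\right)} - \frac{4}{8}\right) = \left(- \frac{1}{5}\right) \left(-21\right) \left(\frac{9}{- \frac{5}{-2} \left(-2\right)} - \frac{4}{8}\right) = \frac{21 \left(\frac{9}{\left(-5\right) \left(- \frac{1}{2}\right) \left(-2\right)} - \frac{1}{2}\right)}{5} = \frac{21 \left(\frac{9}{\frac{5}{2} \left(-2\right)} - \frac{1}{2}\right)}{5} = \frac{21 \left(\frac{9}{-5} - \frac{1}{2}\right)}{5} = \frac{21 \left(9 \left(- \frac{1}{5}\right) - \frac{1}{2}\right)}{5} = \frac{21 \left(- \frac{9}{5} - \frac{1}{2}\right)}{5} = \frac{21}{5} \left(- \frac{23}{10}\right) = - \frac{483}{50}$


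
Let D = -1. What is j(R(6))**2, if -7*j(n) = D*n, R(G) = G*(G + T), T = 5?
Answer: 4356/49 ≈ 88.898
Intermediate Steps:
R(G) = G*(5 + G) (R(G) = G*(G + 5) = G*(5 + G))
j(n) = n/7 (j(n) = -(-1)*n/7 = n/7)
j(R(6))**2 = ((6*(5 + 6))/7)**2 = ((6*11)/7)**2 = ((1/7)*66)**2 = (66/7)**2 = 4356/49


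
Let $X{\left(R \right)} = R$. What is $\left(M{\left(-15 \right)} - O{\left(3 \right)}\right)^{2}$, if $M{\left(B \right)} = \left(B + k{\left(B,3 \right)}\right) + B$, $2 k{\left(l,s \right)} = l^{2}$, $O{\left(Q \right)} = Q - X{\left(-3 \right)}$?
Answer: $\frac{23409}{4} \approx 5852.3$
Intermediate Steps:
$O{\left(Q \right)} = 3 + Q$ ($O{\left(Q \right)} = Q - -3 = Q + 3 = 3 + Q$)
$k{\left(l,s \right)} = \frac{l^{2}}{2}$
$M{\left(B \right)} = \frac{B^{2}}{2} + 2 B$ ($M{\left(B \right)} = \left(B + \frac{B^{2}}{2}\right) + B = \frac{B^{2}}{2} + 2 B$)
$\left(M{\left(-15 \right)} - O{\left(3 \right)}\right)^{2} = \left(\frac{1}{2} \left(-15\right) \left(4 - 15\right) - \left(3 + 3\right)\right)^{2} = \left(\frac{1}{2} \left(-15\right) \left(-11\right) - 6\right)^{2} = \left(\frac{165}{2} - 6\right)^{2} = \left(\frac{153}{2}\right)^{2} = \frac{23409}{4}$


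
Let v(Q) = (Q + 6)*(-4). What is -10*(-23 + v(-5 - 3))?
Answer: 150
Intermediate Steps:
v(Q) = -24 - 4*Q (v(Q) = (6 + Q)*(-4) = -24 - 4*Q)
-10*(-23 + v(-5 - 3)) = -10*(-23 + (-24 - 4*(-5 - 3))) = -10*(-23 + (-24 - 4*(-8))) = -10*(-23 + (-24 + 32)) = -10*(-23 + 8) = -10*(-15) = 150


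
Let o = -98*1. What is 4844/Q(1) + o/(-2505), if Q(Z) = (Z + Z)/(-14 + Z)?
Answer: -78872332/2505 ≈ -31486.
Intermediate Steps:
Q(Z) = 2*Z/(-14 + Z) (Q(Z) = (2*Z)/(-14 + Z) = 2*Z/(-14 + Z))
o = -98
4844/Q(1) + o/(-2505) = 4844/((2*1/(-14 + 1))) - 98/(-2505) = 4844/((2*1/(-13))) - 98*(-1/2505) = 4844/((2*1*(-1/13))) + 98/2505 = 4844/(-2/13) + 98/2505 = 4844*(-13/2) + 98/2505 = -31486 + 98/2505 = -78872332/2505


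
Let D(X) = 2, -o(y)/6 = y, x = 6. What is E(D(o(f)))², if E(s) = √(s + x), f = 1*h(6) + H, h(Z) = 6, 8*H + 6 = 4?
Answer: 8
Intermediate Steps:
H = -¼ (H = -¾ + (⅛)*4 = -¾ + ½ = -¼ ≈ -0.25000)
f = 23/4 (f = 1*6 - ¼ = 6 - ¼ = 23/4 ≈ 5.7500)
o(y) = -6*y
E(s) = √(6 + s) (E(s) = √(s + 6) = √(6 + s))
E(D(o(f)))² = (√(6 + 2))² = (√8)² = (2*√2)² = 8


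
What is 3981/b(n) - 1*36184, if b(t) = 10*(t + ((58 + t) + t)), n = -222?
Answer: -220002701/6080 ≈ -36185.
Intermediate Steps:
b(t) = 580 + 30*t (b(t) = 10*(t + (58 + 2*t)) = 10*(58 + 3*t) = 580 + 30*t)
3981/b(n) - 1*36184 = 3981/(580 + 30*(-222)) - 1*36184 = 3981/(580 - 6660) - 36184 = 3981/(-6080) - 36184 = 3981*(-1/6080) - 36184 = -3981/6080 - 36184 = -220002701/6080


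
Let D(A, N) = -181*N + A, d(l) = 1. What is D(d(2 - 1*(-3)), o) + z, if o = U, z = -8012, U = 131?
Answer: -31722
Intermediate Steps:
o = 131
D(A, N) = A - 181*N
D(d(2 - 1*(-3)), o) + z = (1 - 181*131) - 8012 = (1 - 23711) - 8012 = -23710 - 8012 = -31722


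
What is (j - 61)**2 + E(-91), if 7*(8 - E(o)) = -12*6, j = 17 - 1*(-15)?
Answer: 6015/7 ≈ 859.29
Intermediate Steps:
j = 32 (j = 17 + 15 = 32)
E(o) = 128/7 (E(o) = 8 - (-12)*6/7 = 8 - 1/7*(-72) = 8 + 72/7 = 128/7)
(j - 61)**2 + E(-91) = (32 - 61)**2 + 128/7 = (-29)**2 + 128/7 = 841 + 128/7 = 6015/7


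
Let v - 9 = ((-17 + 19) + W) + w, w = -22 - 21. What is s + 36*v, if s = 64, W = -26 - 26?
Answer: -2960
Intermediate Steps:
W = -52
w = -43
v = -84 (v = 9 + (((-17 + 19) - 52) - 43) = 9 + ((2 - 52) - 43) = 9 + (-50 - 43) = 9 - 93 = -84)
s + 36*v = 64 + 36*(-84) = 64 - 3024 = -2960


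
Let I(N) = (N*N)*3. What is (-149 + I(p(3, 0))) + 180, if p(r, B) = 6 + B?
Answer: 139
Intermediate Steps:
I(N) = 3*N² (I(N) = N²*3 = 3*N²)
(-149 + I(p(3, 0))) + 180 = (-149 + 3*(6 + 0)²) + 180 = (-149 + 3*6²) + 180 = (-149 + 3*36) + 180 = (-149 + 108) + 180 = -41 + 180 = 139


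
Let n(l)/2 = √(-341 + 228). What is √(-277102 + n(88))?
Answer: √(-277102 + 2*I*√113) ≈ 0.02 + 526.4*I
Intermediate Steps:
n(l) = 2*I*√113 (n(l) = 2*√(-341 + 228) = 2*√(-113) = 2*(I*√113) = 2*I*√113)
√(-277102 + n(88)) = √(-277102 + 2*I*√113)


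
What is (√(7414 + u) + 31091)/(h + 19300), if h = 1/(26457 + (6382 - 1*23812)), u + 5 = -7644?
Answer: 280658457/174221101 + 9027*I*√235/174221101 ≈ 1.6109 + 0.00079429*I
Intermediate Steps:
u = -7649 (u = -5 - 7644 = -7649)
h = 1/9027 (h = 1/(26457 + (6382 - 23812)) = 1/(26457 - 17430) = 1/9027 ≈ 0.00011078)
(√(7414 + u) + 31091)/(h + 19300) = (√(7414 - 7649) + 31091)/(1/9027 + 19300) = (√(-235) + 31091)/(174221101/9027) = (I*√235 + 31091)*(9027/174221101) = (31091 + I*√235)*(9027/174221101) = 280658457/174221101 + 9027*I*√235/174221101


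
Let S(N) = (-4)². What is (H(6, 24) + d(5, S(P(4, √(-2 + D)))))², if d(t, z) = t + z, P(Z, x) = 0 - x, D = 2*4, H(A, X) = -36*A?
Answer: 38025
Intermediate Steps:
D = 8
P(Z, x) = -x
S(N) = 16
(H(6, 24) + d(5, S(P(4, √(-2 + D)))))² = (-36*6 + (5 + 16))² = (-216 + 21)² = (-195)² = 38025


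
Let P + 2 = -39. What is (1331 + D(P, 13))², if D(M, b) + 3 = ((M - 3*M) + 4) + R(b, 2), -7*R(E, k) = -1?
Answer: 97990201/49 ≈ 1.9998e+6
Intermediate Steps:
P = -41 (P = -2 - 39 = -41)
R(E, k) = ⅐ (R(E, k) = -⅐*(-1) = ⅐)
D(M, b) = 8/7 - 2*M (D(M, b) = -3 + (((M - 3*M) + 4) + ⅐) = -3 + ((-2*M + 4) + ⅐) = -3 + ((4 - 2*M) + ⅐) = -3 + (29/7 - 2*M) = 8/7 - 2*M)
(1331 + D(P, 13))² = (1331 + (8/7 - 2*(-41)))² = (1331 + (8/7 + 82))² = (1331 + 582/7)² = (9899/7)² = 97990201/49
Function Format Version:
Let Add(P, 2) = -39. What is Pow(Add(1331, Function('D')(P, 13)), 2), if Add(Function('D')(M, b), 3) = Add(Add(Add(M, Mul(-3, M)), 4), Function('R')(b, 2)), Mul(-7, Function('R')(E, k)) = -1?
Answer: Rational(97990201, 49) ≈ 1.9998e+6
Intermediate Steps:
P = -41 (P = Add(-2, -39) = -41)
Function('R')(E, k) = Rational(1, 7) (Function('R')(E, k) = Mul(Rational(-1, 7), -1) = Rational(1, 7))
Function('D')(M, b) = Add(Rational(8, 7), Mul(-2, M)) (Function('D')(M, b) = Add(-3, Add(Add(Add(M, Mul(-3, M)), 4), Rational(1, 7))) = Add(-3, Add(Add(Mul(-2, M), 4), Rational(1, 7))) = Add(-3, Add(Add(4, Mul(-2, M)), Rational(1, 7))) = Add(-3, Add(Rational(29, 7), Mul(-2, M))) = Add(Rational(8, 7), Mul(-2, M)))
Pow(Add(1331, Function('D')(P, 13)), 2) = Pow(Add(1331, Add(Rational(8, 7), Mul(-2, -41))), 2) = Pow(Add(1331, Add(Rational(8, 7), 82)), 2) = Pow(Add(1331, Rational(582, 7)), 2) = Pow(Rational(9899, 7), 2) = Rational(97990201, 49)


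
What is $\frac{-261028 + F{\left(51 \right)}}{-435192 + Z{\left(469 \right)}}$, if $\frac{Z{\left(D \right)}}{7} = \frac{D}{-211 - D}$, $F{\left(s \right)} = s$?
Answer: $\frac{177464360}{295933843} \approx 0.59968$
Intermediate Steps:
$Z{\left(D \right)} = \frac{7 D}{-211 - D}$ ($Z{\left(D \right)} = 7 \frac{D}{-211 - D} = \frac{7 D}{-211 - D}$)
$\frac{-261028 + F{\left(51 \right)}}{-435192 + Z{\left(469 \right)}} = \frac{-261028 + 51}{-435192 - \frac{3283}{211 + 469}} = - \frac{260977}{-435192 - \frac{3283}{680}} = - \frac{260977}{- \frac{295933843}{680}} = \left(-260977\right) \left(- \frac{680}{295933843}\right) = \frac{177464360}{295933843}$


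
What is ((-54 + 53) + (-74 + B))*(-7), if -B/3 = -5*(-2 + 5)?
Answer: 210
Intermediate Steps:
B = 45 (B = -(-15)*(-2 + 5) = -(-15)*3 = -3*(-15) = 45)
((-54 + 53) + (-74 + B))*(-7) = ((-54 + 53) + (-74 + 45))*(-7) = (-1 - 29)*(-7) = -30*(-7) = 210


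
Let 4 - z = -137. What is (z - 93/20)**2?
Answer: 7436529/400 ≈ 18591.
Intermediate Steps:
z = 141 (z = 4 - 1*(-137) = 4 + 137 = 141)
(z - 93/20)**2 = (141 - 93/20)**2 = (2727/20)**2 = 7436529/400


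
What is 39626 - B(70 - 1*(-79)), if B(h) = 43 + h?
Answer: 39434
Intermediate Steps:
39626 - B(70 - 1*(-79)) = 39626 - (43 + (70 - 1*(-79))) = 39626 - (43 + (70 + 79)) = 39626 - (43 + 149) = 39626 - 1*192 = 39626 - 192 = 39434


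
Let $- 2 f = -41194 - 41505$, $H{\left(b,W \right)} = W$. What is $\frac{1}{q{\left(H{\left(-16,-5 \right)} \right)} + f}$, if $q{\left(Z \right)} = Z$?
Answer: $\frac{2}{82689} \approx 2.4187 \cdot 10^{-5}$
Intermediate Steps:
$f = \frac{82699}{2}$ ($f = - \frac{-41194 - 41505}{2} = \left(- \frac{1}{2}\right) \left(-82699\right) = \frac{82699}{2} \approx 41350.0$)
$\frac{1}{q{\left(H{\left(-16,-5 \right)} \right)} + f} = \frac{1}{-5 + \frac{82699}{2}} = \frac{1}{\frac{82689}{2}} = \frac{2}{82689}$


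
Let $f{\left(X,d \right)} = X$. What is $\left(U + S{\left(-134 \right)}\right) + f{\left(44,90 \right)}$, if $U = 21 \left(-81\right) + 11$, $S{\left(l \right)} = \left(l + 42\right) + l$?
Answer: $-1872$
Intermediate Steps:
$S{\left(l \right)} = 42 + 2 l$ ($S{\left(l \right)} = \left(42 + l\right) + l = 42 + 2 l$)
$U = -1690$ ($U = -1701 + 11 = -1690$)
$\left(U + S{\left(-134 \right)}\right) + f{\left(44,90 \right)} = \left(-1690 + \left(42 + 2 \left(-134\right)\right)\right) + 44 = \left(-1690 + \left(42 - 268\right)\right) + 44 = \left(-1690 - 226\right) + 44 = -1916 + 44 = -1872$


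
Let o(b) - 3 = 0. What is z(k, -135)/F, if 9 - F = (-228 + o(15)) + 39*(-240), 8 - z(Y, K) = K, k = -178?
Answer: 11/738 ≈ 0.014905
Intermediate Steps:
o(b) = 3 (o(b) = 3 + 0 = 3)
z(Y, K) = 8 - K
F = 9594 (F = 9 - ((-228 + 3) + 39*(-240)) = 9 - (-225 - 9360) = 9 - 1*(-9585) = 9 + 9585 = 9594)
z(k, -135)/F = (8 - 1*(-135))/9594 = (8 + 135)*(1/9594) = 143*(1/9594) = 11/738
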